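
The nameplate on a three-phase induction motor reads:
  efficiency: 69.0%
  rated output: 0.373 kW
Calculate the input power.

0.541 kW

P_out = 373 W
P_in = P_out/η = 373/0.69 = 541 W = 0.541 kW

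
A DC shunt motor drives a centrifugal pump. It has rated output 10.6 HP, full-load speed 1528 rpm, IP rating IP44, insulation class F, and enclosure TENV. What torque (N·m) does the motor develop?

P_out = 10.6 × 746 = 7908 W
ω = 2π × 1528/60 = 160 rad/s
τ = P_out/ω = 7908/160 = 49.4 N·m

49.4 N·m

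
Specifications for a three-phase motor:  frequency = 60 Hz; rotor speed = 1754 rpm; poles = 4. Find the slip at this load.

2.6 %

n_s = 120f/p = 120×60/4 = 1800 rpm
s = (n_s − n)/n_s = (1800 − 1754)/1800 = 0.0256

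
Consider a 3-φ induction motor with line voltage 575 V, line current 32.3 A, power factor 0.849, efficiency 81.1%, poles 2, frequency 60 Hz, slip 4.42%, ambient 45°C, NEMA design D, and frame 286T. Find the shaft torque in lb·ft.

45.3 lb·ft

P_in = √3·V·I·cosφ = 1.732 × 575 × 32.3 × 0.849 = 27310 W
P_out = η·P_in = 0.811 × 27310 = 22148 W
n_s = 120×60/2 = 3600 rpm; n = 3600×(1−0.0442) = 3441 rpm
ω = 2π×3441/60 = 360.3 rad/s
τ = P_out/ω = 22148/360.3 = 61.47 N·m
In lb·ft: 61.47/1.356 = 45.3 lb·ft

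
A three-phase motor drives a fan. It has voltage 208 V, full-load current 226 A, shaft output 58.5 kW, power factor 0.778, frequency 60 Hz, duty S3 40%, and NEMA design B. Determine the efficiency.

92.4 %

P_out = 58.5 kW = 58500 W
P_in = √3·V_L·I_L·cosφ = 1.732 × 208 × 226 × 0.778 = 63343 W
η = P_out / P_in = 58500 / 63343 = 0.924 = 92.4%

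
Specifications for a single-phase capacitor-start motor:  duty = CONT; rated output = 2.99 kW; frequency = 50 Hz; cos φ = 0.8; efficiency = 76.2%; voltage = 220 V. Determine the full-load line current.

P_out = 2.99 kW = 2990 W
P_in = P_out / η = 2990 / 0.762 = 3924 W
I = P_in / (V·cosφ) = 3924 / (220 × 0.8) = 22.3 A

22.3 A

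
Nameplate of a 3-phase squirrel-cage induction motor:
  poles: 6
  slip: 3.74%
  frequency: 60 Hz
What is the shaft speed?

1155 rpm

n_s = 120f/p = 120×60/6 = 1200 rpm
n = n_s(1 − s) = 1200 × (1 − 0.0374) = 1155 rpm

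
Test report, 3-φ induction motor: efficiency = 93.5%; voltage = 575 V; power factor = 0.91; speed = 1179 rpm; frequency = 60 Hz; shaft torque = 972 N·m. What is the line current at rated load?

142 A

ω = 2π×1179/60 = 123.5 rad/s; P_out = τω = 972 × 123.5 = 120042 W
P_in = P_out / η = 120042 / 0.935 = 128387 W
I_L = P_in / (√3·V_L·cosφ) = 128387 / (1.732 × 575 × 0.91) = 142 A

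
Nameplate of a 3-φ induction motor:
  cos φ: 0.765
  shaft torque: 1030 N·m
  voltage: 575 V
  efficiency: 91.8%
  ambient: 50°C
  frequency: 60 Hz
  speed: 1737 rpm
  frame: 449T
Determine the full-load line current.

268 A

ω = 2π×1737/60 = 181.9 rad/s; P_out = τω = 1030 × 181.9 = 187357 W
P_in = P_out / η = 187357 / 0.918 = 204093 W
I_L = P_in / (√3·V_L·cosφ) = 204093 / (1.732 × 575 × 0.765) = 268 A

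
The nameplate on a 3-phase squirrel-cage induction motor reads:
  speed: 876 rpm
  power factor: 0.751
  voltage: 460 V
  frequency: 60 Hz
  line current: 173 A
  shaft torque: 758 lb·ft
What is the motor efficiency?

91.1 %

τ = 758 lb·ft × 1.356 = 1028 N·m
ω = 2π × 876/60 = 91.73 rad/s; P_out = τω = 1028 × 91.73 = 94298 W
P_in = √3·V_L·I_L·cosφ = 1.732 × 460 × 173 × 0.751 = 103512 W
η = P_out / P_in = 94298 / 103512 = 0.911 = 91.1%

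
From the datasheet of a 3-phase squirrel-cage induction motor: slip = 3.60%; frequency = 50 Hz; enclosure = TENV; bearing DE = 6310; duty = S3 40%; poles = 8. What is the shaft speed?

723 rpm

n_s = 120f/p = 120×50/8 = 750 rpm
n = n_s(1 − s) = 750 × (1 − 0.036) = 723 rpm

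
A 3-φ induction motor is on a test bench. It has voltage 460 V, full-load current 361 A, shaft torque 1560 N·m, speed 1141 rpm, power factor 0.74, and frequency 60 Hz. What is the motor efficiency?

87.6 %

ω = 2π × 1141/60 = 119.5 rad/s; P_out = τω = 1560 × 119.5 = 186420 W
P_in = √3·V_L·I_L·cosφ = 1.732 × 460 × 361 × 0.74 = 212836 W
η = P_out / P_in = 186420 / 212836 = 0.876 = 87.6%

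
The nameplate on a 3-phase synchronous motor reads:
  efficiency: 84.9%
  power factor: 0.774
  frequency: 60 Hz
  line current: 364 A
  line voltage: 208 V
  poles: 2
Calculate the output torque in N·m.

229 N·m

P_in = √3·V·I·cosφ = 1.732 × 208 × 364 × 0.774 = 101497 W
P_out = η·P_in = 0.849 × 101497 = 86171 W
n = n_s = 120×60/2 = 3600 rpm (synchronous)
ω = 2π×3600/60 = 377 rad/s
τ = P_out/ω = 86171/377 = 229 N·m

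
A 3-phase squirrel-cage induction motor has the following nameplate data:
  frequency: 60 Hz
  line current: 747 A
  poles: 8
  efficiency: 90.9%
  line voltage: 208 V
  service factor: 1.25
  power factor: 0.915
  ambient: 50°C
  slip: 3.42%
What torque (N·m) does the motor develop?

P_in = √3·V·I·cosφ = 1.732 × 208 × 747 × 0.915 = 246237 W
P_out = η·P_in = 0.909 × 246237 = 223829 W
n_s = 120×60/8 = 900 rpm; n = 900×(1−0.0342) = 869 rpm
ω = 2π×869/60 = 91 rad/s
τ = P_out/ω = 223829/91 = 2460 N·m

2460 N·m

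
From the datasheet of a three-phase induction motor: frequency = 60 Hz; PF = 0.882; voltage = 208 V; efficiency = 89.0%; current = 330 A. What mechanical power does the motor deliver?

93.3 kW

P_in = √3·V·I·cosφ = 1.732 × 208 × 330 × 0.882 = 104856 W
P_out = η·P_in = 0.89 × 104856 = 93322 W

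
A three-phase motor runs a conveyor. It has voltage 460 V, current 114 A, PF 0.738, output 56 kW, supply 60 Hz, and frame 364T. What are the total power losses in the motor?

P_in = √3·V·I·cosφ = 1.732×460×114×0.738 = 67030 W
P_out = 56000 W
Losses = P_in − P_out = 67030 − 56000 = 11030 W

11000 W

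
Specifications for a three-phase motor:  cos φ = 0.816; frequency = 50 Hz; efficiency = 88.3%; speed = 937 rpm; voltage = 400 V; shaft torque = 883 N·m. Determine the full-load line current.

ω = 2π×937/60 = 98.12 rad/s; P_out = τω = 883 × 98.12 = 86640 W
P_in = P_out / η = 86640 / 0.883 = 98120 W
I_L = P_in / (√3·V_L·cosφ) = 98120 / (1.732 × 400 × 0.816) = 174 A

174 A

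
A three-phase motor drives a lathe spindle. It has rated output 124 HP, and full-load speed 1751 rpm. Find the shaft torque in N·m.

P_out = 124 × 746 = 92504 W
ω = 2π × 1751/60 = 183.4 rad/s
τ = P_out/ω = 92504/183.4 = 504 N·m

504 N·m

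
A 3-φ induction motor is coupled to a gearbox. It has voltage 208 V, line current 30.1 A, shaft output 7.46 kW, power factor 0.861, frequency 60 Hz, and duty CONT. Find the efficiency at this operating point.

P_out = 7.46 kW = 7460 W
P_in = √3·V_L·I_L·cosφ = 1.732 × 208 × 30.1 × 0.861 = 9336 W
η = P_out / P_in = 7460 / 9336 = 0.799 = 79.9%

79.9 %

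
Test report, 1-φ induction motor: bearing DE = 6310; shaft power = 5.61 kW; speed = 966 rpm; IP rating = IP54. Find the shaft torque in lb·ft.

ω = 2π × 966/60 = 101.2 rad/s
τ = P/ω = 5610/101.2 = 55.43 N·m
In lb·ft: 55.43/1.356 = 40.9 lb·ft

40.9 lb·ft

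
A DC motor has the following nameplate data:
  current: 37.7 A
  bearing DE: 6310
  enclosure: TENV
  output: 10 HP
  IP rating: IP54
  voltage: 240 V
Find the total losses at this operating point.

1590 W

P_in = V·I = 240×37.7 = 9048 W
P_out = 10×746 = 7460 W
Losses = P_in − P_out = 9048 − 7460 = 1588 W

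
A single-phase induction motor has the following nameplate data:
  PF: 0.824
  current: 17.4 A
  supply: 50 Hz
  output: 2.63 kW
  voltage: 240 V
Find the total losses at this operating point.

P_in = V·I·cosφ = 240×17.4×0.824 = 3441 W
P_out = 2630 W
Losses = P_in − P_out = 3441 − 2630 = 811 W

811 W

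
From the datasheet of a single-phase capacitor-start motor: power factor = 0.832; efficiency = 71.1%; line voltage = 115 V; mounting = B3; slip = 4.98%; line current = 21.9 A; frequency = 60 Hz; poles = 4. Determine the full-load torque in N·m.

8.32 N·m

P_in = V·I·cosφ = 115 × 21.9 × 0.832 = 2095 W
P_out = η·P_in = 0.711 × 2095 = 1490 W
n_s = 120×60/4 = 1800 rpm; n = 1800×(1−0.0498) = 1710 rpm
ω = 2π×1710/60 = 179.1 rad/s
τ = P_out/ω = 1490/179.1 = 8.32 N·m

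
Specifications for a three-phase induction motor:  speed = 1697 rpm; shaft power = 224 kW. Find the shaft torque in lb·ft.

ω = 2π × 1697/60 = 177.7 rad/s
τ = P/ω = 224000/177.7 = 1261 N·m
In lb·ft: 1261/1.356 = 930 lb·ft

930 lb·ft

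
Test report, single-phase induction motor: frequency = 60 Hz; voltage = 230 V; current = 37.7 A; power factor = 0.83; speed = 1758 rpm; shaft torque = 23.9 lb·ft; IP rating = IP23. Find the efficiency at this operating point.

τ = 23.9 lb·ft × 1.356 = 32.41 N·m
ω = 2π × 1758/60 = 184.1 rad/s; P_out = τω = 32.41 × 184.1 = 5967 W
P_in = V·I·cosφ = 230 × 37.7 × 0.83 = 7197 W
η = P_out / P_in = 5967 / 7197 = 0.829 = 82.9%

82.9 %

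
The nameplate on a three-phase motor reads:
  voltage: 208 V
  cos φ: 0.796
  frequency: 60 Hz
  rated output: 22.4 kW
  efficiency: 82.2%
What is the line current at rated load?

95 A

P_out = 22.4 kW = 22400 W
P_in = P_out / η = 22400 / 0.822 = 27251 W
I_L = P_in / (√3·V_L·cosφ) = 27251 / (1.732 × 208 × 0.796) = 95 A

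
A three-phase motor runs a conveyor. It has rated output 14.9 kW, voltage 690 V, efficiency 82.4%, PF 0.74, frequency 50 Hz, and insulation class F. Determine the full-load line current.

P_out = 14.9 kW = 14900 W
P_in = P_out / η = 14900 / 0.824 = 18083 W
I_L = P_in / (√3·V_L·cosφ) = 18083 / (1.732 × 690 × 0.74) = 20.4 A

20.4 A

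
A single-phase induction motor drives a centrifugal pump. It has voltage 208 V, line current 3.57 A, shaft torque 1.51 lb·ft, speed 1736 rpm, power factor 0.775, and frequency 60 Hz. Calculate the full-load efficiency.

τ = 1.51 lb·ft × 1.356 = 2.048 N·m
ω = 2π × 1736/60 = 181.8 rad/s; P_out = τω = 2.048 × 181.8 = 372 W
P_in = V·I·cosφ = 208 × 3.57 × 0.775 = 575 W
η = P_out / P_in = 372 / 575 = 0.647 = 64.7%

64.7 %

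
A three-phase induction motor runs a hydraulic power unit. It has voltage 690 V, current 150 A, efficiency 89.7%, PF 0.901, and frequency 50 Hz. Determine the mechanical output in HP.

P_in = √3·V·I·cosφ = 1.732 × 690 × 150 × 0.901 = 161515 W
P_out = η·P_in = 0.897 × 161515 = 144879 W
= 144879/746 = 194 HP

194 HP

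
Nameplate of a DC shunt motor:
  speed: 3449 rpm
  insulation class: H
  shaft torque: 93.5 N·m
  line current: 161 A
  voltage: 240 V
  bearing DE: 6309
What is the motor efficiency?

ω = 2π × 3449/60 = 361.2 rad/s; P_out = τω = 93.5 × 361.2 = 33772 W
P_in = V·I = 240 × 161 = 38640 W
η = P_out / P_in = 33772 / 38640 = 0.874 = 87.4%

87.4 %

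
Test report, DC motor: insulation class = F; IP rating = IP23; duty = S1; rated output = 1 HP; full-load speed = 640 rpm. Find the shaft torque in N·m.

P_out = 1 × 746 = 746 W
ω = 2π × 640/60 = 67.02 rad/s
τ = P_out/ω = 746/67.02 = 11.1 N·m

11.1 N·m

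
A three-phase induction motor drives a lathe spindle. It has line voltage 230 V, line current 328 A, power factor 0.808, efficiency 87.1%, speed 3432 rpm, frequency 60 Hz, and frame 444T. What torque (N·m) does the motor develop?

P_in = √3·V·I·cosφ = 1.732 × 230 × 328 × 0.808 = 105575 W
P_out = η·P_in = 0.871 × 105575 = 91956 W
n = 3432 rpm
ω = 2π×3432/60 = 359.4 rad/s
τ = P_out/ω = 91956/359.4 = 256 N·m

256 N·m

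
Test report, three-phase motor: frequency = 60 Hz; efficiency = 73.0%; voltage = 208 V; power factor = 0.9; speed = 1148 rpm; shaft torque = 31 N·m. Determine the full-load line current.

ω = 2π×1148/60 = 120.2 rad/s; P_out = τω = 31 × 120.2 = 3726 W
P_in = P_out / η = 3726 / 0.730 = 5104 W
I_L = P_in / (√3·V_L·cosφ) = 5104 / (1.732 × 208 × 0.9) = 15.7 A

15.7 A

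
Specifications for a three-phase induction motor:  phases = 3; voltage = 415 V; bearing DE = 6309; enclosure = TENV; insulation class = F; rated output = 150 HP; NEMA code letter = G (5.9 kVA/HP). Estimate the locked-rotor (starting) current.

S_LR = 5.9 × 150 = 885 kVA
I_LR = S_LR/(√3·V_L) = 885000/(1.732×415) = 1230 A

1230 A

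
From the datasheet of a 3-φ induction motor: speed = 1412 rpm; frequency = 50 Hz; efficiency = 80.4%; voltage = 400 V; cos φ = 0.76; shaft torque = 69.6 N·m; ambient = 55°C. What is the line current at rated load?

24.3 A

ω = 2π×1412/60 = 147.9 rad/s; P_out = τω = 69.6 × 147.9 = 10294 W
P_in = P_out / η = 10294 / 0.804 = 12803 W
I_L = P_in / (√3·V_L·cosφ) = 12803 / (1.732 × 400 × 0.76) = 24.3 A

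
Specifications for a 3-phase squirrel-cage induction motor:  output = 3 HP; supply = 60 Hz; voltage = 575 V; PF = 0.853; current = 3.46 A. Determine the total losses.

701 W

P_in = √3·V·I·cosφ = 1.732×575×3.46×0.853 = 2939 W
P_out = 3×746 = 2238 W
Losses = P_in − P_out = 2939 − 2238 = 701 W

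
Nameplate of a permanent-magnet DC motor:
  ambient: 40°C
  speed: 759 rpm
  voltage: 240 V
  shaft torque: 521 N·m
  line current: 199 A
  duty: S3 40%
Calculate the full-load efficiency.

86.7 %

ω = 2π × 759/60 = 79.48 rad/s; P_out = τω = 521 × 79.48 = 41409 W
P_in = V·I = 240 × 199 = 47760 W
η = P_out / P_in = 41409 / 47760 = 0.867 = 86.7%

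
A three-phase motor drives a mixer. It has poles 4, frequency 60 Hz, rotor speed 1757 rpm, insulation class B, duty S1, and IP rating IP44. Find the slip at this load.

2.39 %

n_s = 120f/p = 120×60/4 = 1800 rpm
s = (n_s − n)/n_s = (1800 − 1757)/1800 = 0.0239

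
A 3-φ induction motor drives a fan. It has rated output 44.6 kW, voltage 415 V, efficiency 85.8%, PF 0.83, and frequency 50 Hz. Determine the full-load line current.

87.1 A

P_out = 44.6 kW = 44600 W
P_in = P_out / η = 44600 / 0.858 = 51981 W
I_L = P_in / (√3·V_L·cosφ) = 51981 / (1.732 × 415 × 0.83) = 87.1 A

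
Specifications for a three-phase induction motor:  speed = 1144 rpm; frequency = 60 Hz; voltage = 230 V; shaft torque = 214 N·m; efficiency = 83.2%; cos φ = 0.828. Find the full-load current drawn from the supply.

ω = 2π×1144/60 = 119.8 rad/s; P_out = τω = 214 × 119.8 = 25637 W
P_in = P_out / η = 25637 / 0.832 = 30814 W
I_L = P_in / (√3·V_L·cosφ) = 30814 / (1.732 × 230 × 0.828) = 93.4 A

93.4 A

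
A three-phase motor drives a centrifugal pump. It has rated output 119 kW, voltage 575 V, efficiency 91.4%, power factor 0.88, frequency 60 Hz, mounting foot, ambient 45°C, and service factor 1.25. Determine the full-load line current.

P_out = 119 kW = 119000 W
P_in = P_out / η = 119000 / 0.914 = 130197 W
I_L = P_in / (√3·V_L·cosφ) = 130197 / (1.732 × 575 × 0.88) = 149 A

149 A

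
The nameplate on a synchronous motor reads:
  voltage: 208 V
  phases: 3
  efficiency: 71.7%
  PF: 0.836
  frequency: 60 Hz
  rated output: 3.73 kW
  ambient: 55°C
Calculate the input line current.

17.3 A

P_out = 3.73 kW = 3730 W
P_in = P_out / η = 3730 / 0.717 = 5202 W
I_L = P_in / (√3·V_L·cosφ) = 5202 / (1.732 × 208 × 0.836) = 17.3 A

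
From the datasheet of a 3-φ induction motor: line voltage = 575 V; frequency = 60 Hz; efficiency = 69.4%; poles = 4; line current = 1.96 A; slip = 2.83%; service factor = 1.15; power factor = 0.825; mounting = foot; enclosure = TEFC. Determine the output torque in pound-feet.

P_in = √3·V·I·cosφ = 1.732 × 575 × 1.96 × 0.825 = 1610 W
P_out = η·P_in = 0.694 × 1610 = 1117 W
n_s = 120×60/4 = 1800 rpm; n = 1800×(1−0.0283) = 1749 rpm
ω = 2π×1749/60 = 183.2 rad/s
τ = P_out/ω = 1117/183.2 = 6.097 N·m
In lb·ft: 6.097/1.356 = 4.5 lb·ft

4.5 lb·ft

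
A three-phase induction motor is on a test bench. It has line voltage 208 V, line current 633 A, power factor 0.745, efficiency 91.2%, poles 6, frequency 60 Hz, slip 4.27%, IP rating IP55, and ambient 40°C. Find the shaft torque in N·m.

P_in = √3·V·I·cosφ = 1.732 × 208 × 633 × 0.745 = 169891 W
P_out = η·P_in = 0.912 × 169891 = 154941 W
n_s = 120×60/6 = 1200 rpm; n = 1200×(1−0.0427) = 1149 rpm
ω = 2π×1149/60 = 120.3 rad/s
τ = P_out/ω = 154941/120.3 = 1290 N·m

1290 N·m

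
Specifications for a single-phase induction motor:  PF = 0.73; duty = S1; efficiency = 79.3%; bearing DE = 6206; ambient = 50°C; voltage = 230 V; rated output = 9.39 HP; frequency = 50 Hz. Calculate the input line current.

52.6 A

P_out = 9.39 × 746 = 7005 W
P_in = P_out / η = 7005 / 0.793 = 8834 W
I = P_in / (V·cosφ) = 8834 / (230 × 0.73) = 52.6 A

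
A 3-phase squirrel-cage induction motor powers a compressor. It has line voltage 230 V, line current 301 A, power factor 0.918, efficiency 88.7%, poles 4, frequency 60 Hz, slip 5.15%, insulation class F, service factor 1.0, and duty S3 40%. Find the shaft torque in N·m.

546 N·m

P_in = √3·V·I·cosφ = 1.732 × 230 × 301 × 0.918 = 110074 W
P_out = η·P_in = 0.887 × 110074 = 97636 W
n_s = 120×60/4 = 1800 rpm; n = 1800×(1−0.0515) = 1707 rpm
ω = 2π×1707/60 = 178.8 rad/s
τ = P_out/ω = 97636/178.8 = 546 N·m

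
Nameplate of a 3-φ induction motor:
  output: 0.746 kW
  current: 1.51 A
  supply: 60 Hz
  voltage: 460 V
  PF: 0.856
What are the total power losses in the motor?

P_in = √3·V·I·cosφ = 1.732×460×1.51×0.856 = 1030 W
P_out = 746 W
Losses = P_in − P_out = 1030 − 746 = 284 W

284 W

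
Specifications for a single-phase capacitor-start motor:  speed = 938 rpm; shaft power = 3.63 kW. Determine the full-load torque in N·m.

ω = 2π × 938/60 = 98.23 rad/s
τ = P/ω = 3630/98.23 = 37 N·m

37 N·m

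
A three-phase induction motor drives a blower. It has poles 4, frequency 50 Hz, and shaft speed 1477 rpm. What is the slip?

n_s = 120f/p = 120×50/4 = 1500 rpm
s = (n_s − n)/n_s = (1500 − 1477)/1500 = 0.0153

1.53 %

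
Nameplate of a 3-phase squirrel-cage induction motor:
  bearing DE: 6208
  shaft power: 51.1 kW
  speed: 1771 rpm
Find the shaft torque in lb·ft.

203 lb·ft

ω = 2π × 1771/60 = 185.5 rad/s
τ = P/ω = 51100/185.5 = 275.5 N·m
In lb·ft: 275.5/1.356 = 203 lb·ft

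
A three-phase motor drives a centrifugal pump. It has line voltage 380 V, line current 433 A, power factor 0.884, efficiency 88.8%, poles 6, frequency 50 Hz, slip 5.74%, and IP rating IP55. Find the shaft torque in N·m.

2270 N·m

P_in = √3·V·I·cosφ = 1.732 × 380 × 433 × 0.884 = 251925 W
P_out = η·P_in = 0.888 × 251925 = 223709 W
n_s = 120×50/6 = 1000 rpm; n = 1000×(1−0.0574) = 943 rpm
ω = 2π×943/60 = 98.75 rad/s
τ = P_out/ω = 223709/98.75 = 2270 N·m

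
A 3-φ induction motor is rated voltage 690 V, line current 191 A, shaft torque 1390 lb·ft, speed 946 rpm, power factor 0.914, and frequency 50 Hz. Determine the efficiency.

τ = 1390 lb·ft × 1.356 = 1885 N·m
ω = 2π × 946/60 = 99.06 rad/s; P_out = τω = 1885 × 99.06 = 186728 W
P_in = √3·V_L·I_L·cosφ = 1.732 × 690 × 191 × 0.914 = 208630 W
η = P_out / P_in = 186728 / 208630 = 0.895 = 89.5%

89.5 %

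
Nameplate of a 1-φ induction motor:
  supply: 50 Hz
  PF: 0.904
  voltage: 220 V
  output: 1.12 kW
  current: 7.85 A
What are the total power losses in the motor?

441 W

P_in = V·I·cosφ = 220×7.85×0.904 = 1561 W
P_out = 1120 W
Losses = P_in − P_out = 1561 − 1120 = 441 W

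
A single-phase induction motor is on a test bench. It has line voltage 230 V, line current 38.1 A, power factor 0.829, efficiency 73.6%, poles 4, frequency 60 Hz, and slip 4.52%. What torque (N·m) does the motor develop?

29.7 N·m

P_in = V·I·cosφ = 230 × 38.1 × 0.829 = 7265 W
P_out = η·P_in = 0.736 × 7265 = 5347 W
n_s = 120×60/4 = 1800 rpm; n = 1800×(1−0.0452) = 1719 rpm
ω = 2π×1719/60 = 180 rad/s
τ = P_out/ω = 5347/180 = 29.7 N·m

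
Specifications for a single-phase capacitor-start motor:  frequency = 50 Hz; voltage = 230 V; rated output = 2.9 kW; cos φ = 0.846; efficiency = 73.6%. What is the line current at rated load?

20.2 A

P_out = 2.9 kW = 2900 W
P_in = P_out / η = 2900 / 0.736 = 3940 W
I = P_in / (V·cosφ) = 3940 / (230 × 0.846) = 20.2 A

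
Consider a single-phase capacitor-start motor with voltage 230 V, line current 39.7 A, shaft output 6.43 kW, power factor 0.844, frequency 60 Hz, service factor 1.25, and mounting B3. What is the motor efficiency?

83.4 %

P_out = 6.43 kW = 6430 W
P_in = V·I·cosφ = 230 × 39.7 × 0.844 = 7707 W
η = P_out / P_in = 6430 / 7707 = 0.834 = 83.4%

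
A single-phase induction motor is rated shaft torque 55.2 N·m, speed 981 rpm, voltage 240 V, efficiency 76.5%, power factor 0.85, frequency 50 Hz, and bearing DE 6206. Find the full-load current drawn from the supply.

ω = 2π×981/60 = 102.7 rad/s; P_out = τω = 55.2 × 102.7 = 5669 W
P_in = P_out / η = 5669 / 0.765 = 7410 W
I = P_in / (V·cosφ) = 7410 / (240 × 0.85) = 36.3 A

36.3 A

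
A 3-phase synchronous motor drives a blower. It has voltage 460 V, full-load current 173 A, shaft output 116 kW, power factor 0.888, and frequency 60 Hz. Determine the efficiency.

P_out = 116 kW = 116000 W
P_in = √3·V_L·I_L·cosφ = 1.732 × 460 × 173 × 0.888 = 122395 W
η = P_out / P_in = 116000 / 122395 = 0.948 = 94.8%

94.8 %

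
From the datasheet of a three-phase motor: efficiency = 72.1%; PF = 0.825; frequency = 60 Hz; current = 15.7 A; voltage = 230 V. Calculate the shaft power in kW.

3.72 kW

P_in = √3·V·I·cosφ = 1.732 × 230 × 15.7 × 0.825 = 5160 W
P_out = η·P_in = 0.721 × 5160 = 3720 W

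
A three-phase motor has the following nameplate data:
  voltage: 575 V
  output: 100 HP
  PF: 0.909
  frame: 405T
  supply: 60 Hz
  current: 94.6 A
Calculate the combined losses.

P_in = √3·V·I·cosφ = 1.732×575×94.6×0.909 = 85639 W
P_out = 100×746 = 74600 W
Losses = P_in − P_out = 85639 − 74600 = 11039 W

11000 W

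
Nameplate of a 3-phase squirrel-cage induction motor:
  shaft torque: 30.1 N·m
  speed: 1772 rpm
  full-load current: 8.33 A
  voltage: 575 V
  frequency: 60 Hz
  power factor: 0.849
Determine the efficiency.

ω = 2π × 1772/60 = 185.6 rad/s; P_out = τω = 30.1 × 185.6 = 5587 W
P_in = √3·V_L·I_L·cosφ = 1.732 × 575 × 8.33 × 0.849 = 7043 W
η = P_out / P_in = 5587 / 7043 = 0.793 = 79.3%

79.3 %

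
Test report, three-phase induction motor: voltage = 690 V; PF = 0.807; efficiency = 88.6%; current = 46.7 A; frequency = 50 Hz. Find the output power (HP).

P_in = √3·V·I·cosφ = 1.732 × 690 × 46.7 × 0.807 = 45039 W
P_out = η·P_in = 0.886 × 45039 = 39905 W
= 39905/746 = 53.5 HP

53.5 HP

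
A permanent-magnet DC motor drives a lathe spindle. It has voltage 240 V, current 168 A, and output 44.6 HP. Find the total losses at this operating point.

P_in = V·I = 240×168 = 40320 W
P_out = 44.6×746 = 33272 W
Losses = P_in − P_out = 40320 − 33272 = 7048 W

7050 W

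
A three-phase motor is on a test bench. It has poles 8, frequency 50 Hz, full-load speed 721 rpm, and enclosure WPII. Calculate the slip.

n_s = 120f/p = 120×50/8 = 750 rpm
s = (n_s − n)/n_s = (750 − 721)/750 = 0.0387

3.87 %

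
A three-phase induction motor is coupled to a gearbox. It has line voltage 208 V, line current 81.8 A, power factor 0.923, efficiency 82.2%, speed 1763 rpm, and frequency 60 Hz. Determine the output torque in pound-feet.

P_in = √3·V·I·cosφ = 1.732 × 208 × 81.8 × 0.923 = 27200 W
P_out = η·P_in = 0.822 × 27200 = 22358 W
n = 1763 rpm
ω = 2π×1763/60 = 184.6 rad/s
τ = P_out/ω = 22358/184.6 = 121.1 N·m
In lb·ft: 121.1/1.356 = 89.3 lb·ft

89.3 lb·ft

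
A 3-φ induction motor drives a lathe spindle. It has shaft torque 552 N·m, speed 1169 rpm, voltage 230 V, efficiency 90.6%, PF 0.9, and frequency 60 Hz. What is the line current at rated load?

208 A

ω = 2π×1169/60 = 122.4 rad/s; P_out = τω = 552 × 122.4 = 67565 W
P_in = P_out / η = 67565 / 0.906 = 74575 W
I_L = P_in / (√3·V_L·cosφ) = 74575 / (1.732 × 230 × 0.9) = 208 A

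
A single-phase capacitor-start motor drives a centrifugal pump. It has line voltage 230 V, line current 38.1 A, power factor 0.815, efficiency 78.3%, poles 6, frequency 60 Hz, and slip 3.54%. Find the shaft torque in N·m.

P_in = V·I·cosφ = 230 × 38.1 × 0.815 = 7142 W
P_out = η·P_in = 0.783 × 7142 = 5592 W
n_s = 120×60/6 = 1200 rpm; n = 1200×(1−0.0354) = 1158 rpm
ω = 2π×1158/60 = 121.3 rad/s
τ = P_out/ω = 5592/121.3 = 46.1 N·m

46.1 N·m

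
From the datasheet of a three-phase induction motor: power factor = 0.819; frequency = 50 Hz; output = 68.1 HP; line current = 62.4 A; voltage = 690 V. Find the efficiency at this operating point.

P_out = 68.1 × 746 = 50803 W
P_in = √3·V_L·I_L·cosφ = 1.732 × 690 × 62.4 × 0.819 = 61075 W
η = P_out / P_in = 50803 / 61075 = 0.832 = 83.2%

83.2 %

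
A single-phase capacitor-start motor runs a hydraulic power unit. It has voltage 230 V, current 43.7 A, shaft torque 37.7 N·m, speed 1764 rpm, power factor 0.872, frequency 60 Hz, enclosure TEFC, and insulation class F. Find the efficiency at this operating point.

79.5 %

ω = 2π × 1764/60 = 184.7 rad/s; P_out = τω = 37.7 × 184.7 = 6963 W
P_in = V·I·cosφ = 230 × 43.7 × 0.872 = 8764 W
η = P_out / P_in = 6963 / 8764 = 0.795 = 79.5%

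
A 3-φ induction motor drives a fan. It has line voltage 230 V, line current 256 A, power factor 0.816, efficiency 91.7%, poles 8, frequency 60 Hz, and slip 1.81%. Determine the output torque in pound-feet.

P_in = √3·V·I·cosφ = 1.732 × 230 × 256 × 0.816 = 83216 W
P_out = η·P_in = 0.917 × 83216 = 76309 W
n_s = 120×60/8 = 900 rpm; n = 900×(1−0.0181) = 884 rpm
ω = 2π×884/60 = 92.57 rad/s
τ = P_out/ω = 76309/92.57 = 824.3 N·m
In lb·ft: 824.3/1.356 = 608 lb·ft

608 lb·ft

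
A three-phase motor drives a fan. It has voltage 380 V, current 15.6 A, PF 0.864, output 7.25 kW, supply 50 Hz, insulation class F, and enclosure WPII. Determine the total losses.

1.62 kW

P_in = √3·V·I·cosφ = 1.732×380×15.6×0.864 = 8871 W
P_out = 7250 W
Losses = P_in − P_out = 8871 − 7250 = 1621 W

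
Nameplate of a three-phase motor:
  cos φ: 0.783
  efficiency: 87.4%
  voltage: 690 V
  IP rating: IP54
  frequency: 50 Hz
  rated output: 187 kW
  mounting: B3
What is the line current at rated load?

229 A

P_out = 187 kW = 187000 W
P_in = P_out / η = 187000 / 0.874 = 213959 W
I_L = P_in / (√3·V_L·cosφ) = 213959 / (1.732 × 690 × 0.783) = 229 A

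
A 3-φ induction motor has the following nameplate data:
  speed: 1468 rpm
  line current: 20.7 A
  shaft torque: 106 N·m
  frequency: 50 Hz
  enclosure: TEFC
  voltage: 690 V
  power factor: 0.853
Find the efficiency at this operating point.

77.2 %

ω = 2π × 1468/60 = 153.7 rad/s; P_out = τω = 106 × 153.7 = 16292 W
P_in = √3·V_L·I_L·cosφ = 1.732 × 690 × 20.7 × 0.853 = 21102 W
η = P_out / P_in = 16292 / 21102 = 0.772 = 77.2%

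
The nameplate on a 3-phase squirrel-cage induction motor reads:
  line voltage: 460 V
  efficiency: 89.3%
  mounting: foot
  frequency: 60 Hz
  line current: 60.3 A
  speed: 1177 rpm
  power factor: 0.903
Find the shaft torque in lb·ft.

232 lb·ft

P_in = √3·V·I·cosφ = 1.732 × 460 × 60.3 × 0.903 = 43382 W
P_out = η·P_in = 0.893 × 43382 = 38740 W
n = 1177 rpm
ω = 2π×1177/60 = 123.3 rad/s
τ = P_out/ω = 38740/123.3 = 314.2 N·m
In lb·ft: 314.2/1.356 = 232 lb·ft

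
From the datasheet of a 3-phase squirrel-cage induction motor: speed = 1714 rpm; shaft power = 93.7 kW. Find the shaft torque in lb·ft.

ω = 2π × 1714/60 = 179.5 rad/s
τ = P/ω = 93700/179.5 = 522 N·m
In lb·ft: 522/1.356 = 385 lb·ft

385 lb·ft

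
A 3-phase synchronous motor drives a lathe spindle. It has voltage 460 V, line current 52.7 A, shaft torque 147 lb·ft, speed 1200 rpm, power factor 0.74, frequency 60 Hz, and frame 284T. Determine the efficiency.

80.6 %

τ = 147 lb·ft × 1.356 = 199.3 N·m
ω = 2π × 1200/60 = 125.7 rad/s; P_out = τω = 199.3 × 125.7 = 25052 W
P_in = √3·V_L·I_L·cosφ = 1.732 × 460 × 52.7 × 0.74 = 31070 W
η = P_out / P_in = 25052 / 31070 = 0.806 = 80.6%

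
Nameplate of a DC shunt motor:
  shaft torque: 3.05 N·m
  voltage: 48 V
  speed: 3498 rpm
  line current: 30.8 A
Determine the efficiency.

75.6 %

ω = 2π × 3498/60 = 366.3 rad/s; P_out = τω = 3.05 × 366.3 = 1117 W
P_in = V·I = 48 × 30.8 = 1478 W
η = P_out / P_in = 1117 / 1478 = 0.756 = 75.6%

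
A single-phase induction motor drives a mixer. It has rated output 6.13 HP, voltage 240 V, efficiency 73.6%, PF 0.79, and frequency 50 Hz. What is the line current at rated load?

32.8 A

P_out = 6.13 × 746 = 4573 W
P_in = P_out / η = 4573 / 0.736 = 6213 W
I = P_in / (V·cosφ) = 6213 / (240 × 0.79) = 32.8 A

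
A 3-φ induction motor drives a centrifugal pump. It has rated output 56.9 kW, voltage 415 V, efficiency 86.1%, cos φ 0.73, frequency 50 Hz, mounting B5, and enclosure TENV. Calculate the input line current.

P_out = 56.9 kW = 56900 W
P_in = P_out / η = 56900 / 0.861 = 66086 W
I_L = P_in / (√3·V_L·cosφ) = 66086 / (1.732 × 415 × 0.73) = 126 A

126 A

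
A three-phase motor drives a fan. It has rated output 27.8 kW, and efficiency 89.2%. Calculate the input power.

31.2 kW

P_out = 27800 W
P_in = P_out/η = 27800/0.892 = 31166 W = 31.2 kW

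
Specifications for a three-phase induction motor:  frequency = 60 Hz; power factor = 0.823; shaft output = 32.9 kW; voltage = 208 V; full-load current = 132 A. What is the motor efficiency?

84.1 %

P_out = 32.9 kW = 32900 W
P_in = √3·V_L·I_L·cosφ = 1.732 × 208 × 132 × 0.823 = 39137 W
η = P_out / P_in = 32900 / 39137 = 0.841 = 84.1%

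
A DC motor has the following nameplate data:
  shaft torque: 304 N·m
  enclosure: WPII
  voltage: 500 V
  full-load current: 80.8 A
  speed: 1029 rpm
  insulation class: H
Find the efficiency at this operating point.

81.1 %

ω = 2π × 1029/60 = 107.8 rad/s; P_out = τω = 304 × 107.8 = 32771 W
P_in = V·I = 500 × 80.8 = 40400 W
η = P_out / P_in = 32771 / 40400 = 0.811 = 81.1%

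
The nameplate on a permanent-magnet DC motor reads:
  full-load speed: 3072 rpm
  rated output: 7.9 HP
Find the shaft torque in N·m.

P_out = 7.9 × 746 = 5893 W
ω = 2π × 3072/60 = 321.7 rad/s
τ = P_out/ω = 5893/321.7 = 18.3 N·m

18.3 N·m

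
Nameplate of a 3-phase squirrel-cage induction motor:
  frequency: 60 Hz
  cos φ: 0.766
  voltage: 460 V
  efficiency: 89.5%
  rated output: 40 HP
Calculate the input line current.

P_out = 40 × 746 = 29840 W
P_in = P_out / η = 29840 / 0.895 = 33341 W
I_L = P_in / (√3·V_L·cosφ) = 33341 / (1.732 × 460 × 0.766) = 54.6 A

54.6 A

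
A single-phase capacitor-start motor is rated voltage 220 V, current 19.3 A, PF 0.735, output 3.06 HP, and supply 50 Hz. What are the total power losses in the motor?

P_in = V·I·cosφ = 220×19.3×0.735 = 3121 W
P_out = 3.06×746 = 2283 W
Losses = P_in − P_out = 3121 − 2283 = 838 W

838 W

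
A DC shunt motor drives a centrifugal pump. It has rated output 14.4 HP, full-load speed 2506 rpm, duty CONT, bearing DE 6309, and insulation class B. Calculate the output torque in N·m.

40.9 N·m

P_out = 14.4 × 746 = 10742 W
ω = 2π × 2506/60 = 262.4 rad/s
τ = P_out/ω = 10742/262.4 = 40.9 N·m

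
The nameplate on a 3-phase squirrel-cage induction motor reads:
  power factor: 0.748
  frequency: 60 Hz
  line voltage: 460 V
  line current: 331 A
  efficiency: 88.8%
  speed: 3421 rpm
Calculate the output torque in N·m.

P_in = √3·V·I·cosφ = 1.732 × 460 × 331 × 0.748 = 197258 W
P_out = η·P_in = 0.888 × 197258 = 175165 W
n = 3421 rpm
ω = 2π×3421/60 = 358.2 rad/s
τ = P_out/ω = 175165/358.2 = 489 N·m

489 N·m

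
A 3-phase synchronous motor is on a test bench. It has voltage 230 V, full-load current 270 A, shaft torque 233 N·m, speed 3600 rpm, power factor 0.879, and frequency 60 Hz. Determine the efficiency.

ω = 2π × 3600/60 = 377 rad/s; P_out = τω = 233 × 377 = 87841 W
P_in = √3·V_L·I_L·cosφ = 1.732 × 230 × 270 × 0.879 = 94543 W
η = P_out / P_in = 87841 / 94543 = 0.929 = 92.9%

92.9 %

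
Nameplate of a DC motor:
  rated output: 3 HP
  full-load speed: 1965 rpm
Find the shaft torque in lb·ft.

8.02 lb·ft

P_out = 3 × 746 = 2238 W
ω = 2π × 1965/60 = 205.8 rad/s
τ = P_out/ω = 2238/205.8 = 10.87 N·m
In lb·ft: 10.87/1.356 = 8.02 lb·ft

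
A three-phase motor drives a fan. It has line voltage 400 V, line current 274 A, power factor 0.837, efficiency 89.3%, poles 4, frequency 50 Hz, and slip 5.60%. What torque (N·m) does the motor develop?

957 N·m

P_in = √3·V·I·cosφ = 1.732 × 400 × 274 × 0.837 = 158885 W
P_out = η·P_in = 0.893 × 158885 = 141884 W
n_s = 120×50/4 = 1500 rpm; n = 1500×(1−0.056) = 1416 rpm
ω = 2π×1416/60 = 148.3 rad/s
τ = P_out/ω = 141884/148.3 = 957 N·m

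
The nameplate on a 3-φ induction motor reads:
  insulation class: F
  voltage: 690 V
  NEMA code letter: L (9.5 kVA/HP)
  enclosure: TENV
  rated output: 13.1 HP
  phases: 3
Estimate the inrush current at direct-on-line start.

S_LR = 9.5 × 13.1 = 124.45 kVA
I_LR = S_LR/(√3·V_L) = 124450/(1.732×690) = 104 A

104 A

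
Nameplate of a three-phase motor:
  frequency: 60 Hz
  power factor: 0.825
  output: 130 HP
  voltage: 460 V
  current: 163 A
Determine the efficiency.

P_out = 130 × 746 = 96980 W
P_in = √3·V_L·I_L·cosφ = 1.732 × 460 × 163 × 0.825 = 107139 W
η = P_out / P_in = 96980 / 107139 = 0.905 = 90.5%

90.5 %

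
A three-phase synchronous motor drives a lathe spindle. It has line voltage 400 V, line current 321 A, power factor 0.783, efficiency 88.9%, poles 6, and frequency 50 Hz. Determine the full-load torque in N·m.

P_in = √3·V·I·cosφ = 1.732 × 400 × 321 × 0.783 = 174130 W
P_out = η·P_in = 0.889 × 174130 = 154802 W
n = n_s = 120×50/6 = 1000 rpm (synchronous)
ω = 2π×1000/60 = 104.7 rad/s
τ = P_out/ω = 154802/104.7 = 1480 N·m

1480 N·m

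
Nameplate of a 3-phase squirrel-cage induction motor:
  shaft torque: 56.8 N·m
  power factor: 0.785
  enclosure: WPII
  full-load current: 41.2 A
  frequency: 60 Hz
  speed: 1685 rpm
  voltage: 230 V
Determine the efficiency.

77.8 %

ω = 2π × 1685/60 = 176.5 rad/s; P_out = τω = 56.8 × 176.5 = 10025 W
P_in = √3·V_L·I_L·cosφ = 1.732 × 230 × 41.2 × 0.785 = 12884 W
η = P_out / P_in = 10025 / 12884 = 0.778 = 77.8%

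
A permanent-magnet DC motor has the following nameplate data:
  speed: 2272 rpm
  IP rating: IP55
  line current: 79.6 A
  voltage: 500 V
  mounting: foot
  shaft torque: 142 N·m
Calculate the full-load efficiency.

ω = 2π × 2272/60 = 237.9 rad/s; P_out = τω = 142 × 237.9 = 33782 W
P_in = V·I = 500 × 79.6 = 39800 W
η = P_out / P_in = 33782 / 39800 = 0.849 = 84.9%

84.9 %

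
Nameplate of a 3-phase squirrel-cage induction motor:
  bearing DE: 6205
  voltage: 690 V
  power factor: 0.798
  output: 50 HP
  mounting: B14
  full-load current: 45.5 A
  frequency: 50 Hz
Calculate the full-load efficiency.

86.0 %

P_out = 50 × 746 = 37300 W
P_in = √3·V_L·I_L·cosφ = 1.732 × 690 × 45.5 × 0.798 = 43392 W
η = P_out / P_in = 37300 / 43392 = 0.860 = 86.0%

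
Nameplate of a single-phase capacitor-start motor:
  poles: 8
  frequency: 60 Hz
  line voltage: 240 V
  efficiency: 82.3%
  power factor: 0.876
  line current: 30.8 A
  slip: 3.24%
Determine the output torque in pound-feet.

P_in = V·I·cosφ = 240 × 30.8 × 0.876 = 6475 W
P_out = η·P_in = 0.823 × 6475 = 5329 W
n_s = 120×60/8 = 900 rpm; n = 900×(1−0.0324) = 871 rpm
ω = 2π×871/60 = 91.21 rad/s
τ = P_out/ω = 5329/91.21 = 58.43 N·m
In lb·ft: 58.43/1.356 = 43.1 lb·ft

43.1 lb·ft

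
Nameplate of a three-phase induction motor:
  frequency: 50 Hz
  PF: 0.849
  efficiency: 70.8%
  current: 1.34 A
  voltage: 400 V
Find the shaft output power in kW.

P_in = √3·V·I·cosφ = 1.732 × 400 × 1.34 × 0.849 = 788 W
P_out = η·P_in = 0.708 × 788 = 558 W

0.558 kW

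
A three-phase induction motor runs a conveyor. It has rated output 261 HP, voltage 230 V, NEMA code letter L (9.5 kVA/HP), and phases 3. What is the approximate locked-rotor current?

6220 A

S_LR = 9.5 × 261 = 2479.5 kVA
I_LR = S_LR/(√3·V_L) = 2479500/(1.732×230) = 6220 A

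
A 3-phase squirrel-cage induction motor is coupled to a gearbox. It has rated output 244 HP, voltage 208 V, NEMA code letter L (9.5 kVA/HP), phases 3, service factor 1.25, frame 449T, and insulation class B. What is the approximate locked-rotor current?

6430 A

S_LR = 9.5 × 244 = 2318 kVA
I_LR = S_LR/(√3·V_L) = 2318000/(1.732×208) = 6430 A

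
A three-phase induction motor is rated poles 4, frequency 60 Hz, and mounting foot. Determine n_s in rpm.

n_s = 120f/p = 120×60/4 = 1800 rpm

1800 rpm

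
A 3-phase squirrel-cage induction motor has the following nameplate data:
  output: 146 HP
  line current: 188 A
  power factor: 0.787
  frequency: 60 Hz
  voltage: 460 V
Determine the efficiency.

P_out = 146 × 746 = 108916 W
P_in = √3·V_L·I_L·cosφ = 1.732 × 460 × 188 × 0.787 = 117880 W
η = P_out / P_in = 108916 / 117880 = 0.924 = 92.4%

92.4 %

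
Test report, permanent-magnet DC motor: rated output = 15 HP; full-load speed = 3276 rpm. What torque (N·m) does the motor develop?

P_out = 15 × 746 = 11190 W
ω = 2π × 3276/60 = 343.1 rad/s
τ = P_out/ω = 11190/343.1 = 32.6 N·m

32.6 N·m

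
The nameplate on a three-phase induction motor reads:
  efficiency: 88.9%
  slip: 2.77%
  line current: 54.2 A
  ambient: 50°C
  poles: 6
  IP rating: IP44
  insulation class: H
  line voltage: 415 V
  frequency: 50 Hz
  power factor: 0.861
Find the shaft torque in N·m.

P_in = √3·V·I·cosφ = 1.732 × 415 × 54.2 × 0.861 = 33543 W
P_out = η·P_in = 0.889 × 33543 = 29820 W
n_s = 120×50/6 = 1000 rpm; n = 1000×(1−0.0277) = 972 rpm
ω = 2π×972/60 = 101.8 rad/s
τ = P_out/ω = 29820/101.8 = 293 N·m

293 N·m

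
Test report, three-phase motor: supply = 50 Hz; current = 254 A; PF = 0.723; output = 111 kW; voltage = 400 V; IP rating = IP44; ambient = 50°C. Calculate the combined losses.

16200 W

P_in = √3·V·I·cosφ = 1.732×400×254×0.723 = 127227 W
P_out = 111000 W
Losses = P_in − P_out = 127227 − 111000 = 16227 W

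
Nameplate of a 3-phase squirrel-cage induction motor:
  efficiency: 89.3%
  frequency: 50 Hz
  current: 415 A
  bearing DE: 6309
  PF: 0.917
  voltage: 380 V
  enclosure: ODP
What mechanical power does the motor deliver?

P_in = √3·V·I·cosφ = 1.732 × 380 × 415 × 0.917 = 250466 W
P_out = η·P_in = 0.893 × 250466 = 223666 W

224 kW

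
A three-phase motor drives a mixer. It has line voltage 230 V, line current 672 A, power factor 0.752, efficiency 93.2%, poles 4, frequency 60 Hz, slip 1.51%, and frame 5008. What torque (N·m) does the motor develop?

P_in = √3·V·I·cosφ = 1.732 × 230 × 672 × 0.752 = 201309 W
P_out = η·P_in = 0.932 × 201309 = 187620 W
n_s = 120×60/4 = 1800 rpm; n = 1800×(1−0.0151) = 1773 rpm
ω = 2π×1773/60 = 185.7 rad/s
τ = P_out/ω = 187620/185.7 = 1010 N·m

1010 N·m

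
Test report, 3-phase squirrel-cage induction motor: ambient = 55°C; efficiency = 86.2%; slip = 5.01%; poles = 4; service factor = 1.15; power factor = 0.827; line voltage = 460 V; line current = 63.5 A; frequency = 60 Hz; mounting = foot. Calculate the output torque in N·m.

201 N·m

P_in = √3·V·I·cosφ = 1.732 × 460 × 63.5 × 0.827 = 41839 W
P_out = η·P_in = 0.862 × 41839 = 36065 W
n_s = 120×60/4 = 1800 rpm; n = 1800×(1−0.0501) = 1710 rpm
ω = 2π×1710/60 = 179.1 rad/s
τ = P_out/ω = 36065/179.1 = 201 N·m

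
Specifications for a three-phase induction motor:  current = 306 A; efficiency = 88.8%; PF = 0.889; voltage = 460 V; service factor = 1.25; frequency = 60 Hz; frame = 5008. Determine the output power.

192 kW

P_in = √3·V·I·cosφ = 1.732 × 460 × 306 × 0.889 = 216735 W
P_out = η·P_in = 0.888 × 216735 = 192461 W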